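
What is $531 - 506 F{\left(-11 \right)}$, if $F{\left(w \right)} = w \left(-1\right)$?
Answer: $-5035$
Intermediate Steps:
$F{\left(w \right)} = - w$
$531 - 506 F{\left(-11 \right)} = 531 - 506 \left(\left(-1\right) \left(-11\right)\right) = 531 - 5566 = -5035$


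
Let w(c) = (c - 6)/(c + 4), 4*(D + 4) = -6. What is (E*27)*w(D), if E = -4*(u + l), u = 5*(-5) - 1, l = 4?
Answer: 18216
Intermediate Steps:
D = -11/2 (D = -4 + (¼)*(-6) = -4 - 3/2 = -11/2 ≈ -5.5000)
u = -26 (u = -25 - 1 = -26)
E = 88 (E = -4*(-26 + 4) = -4*(-22) = 88)
w(c) = (-6 + c)/(4 + c)
(E*27)*w(D) = (88*27)*((-6 - 11/2)/(4 - 11/2)) = 2376*(-23/2/(-3/2)) = 2376*(-⅔*(-23/2)) = 2376*(23/3) = 18216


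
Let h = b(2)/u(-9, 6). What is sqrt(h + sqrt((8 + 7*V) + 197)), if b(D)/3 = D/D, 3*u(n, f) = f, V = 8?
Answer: sqrt(6 + 12*sqrt(29))/2 ≈ 4.2018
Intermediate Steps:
u(n, f) = f/3
b(D) = 3 (b(D) = 3*(D/D) = 3*1 = 3)
h = 3/2 (h = 3/(((1/3)*6)) = 3/2 ≈ 1.5000)
sqrt(h + sqrt((8 + 7*V) + 197)) = sqrt(3/2 + sqrt((8 + 7*8) + 197)) = sqrt(3/2 + sqrt((8 + 56) + 197)) = sqrt(3/2 + sqrt(64 + 197)) = sqrt(3/2 + sqrt(261)) = sqrt(3/2 + 3*sqrt(29))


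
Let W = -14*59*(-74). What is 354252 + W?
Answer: 415376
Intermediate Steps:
W = 61124 (W = -826*(-74) = 61124)
354252 + W = 354252 + 61124 = 415376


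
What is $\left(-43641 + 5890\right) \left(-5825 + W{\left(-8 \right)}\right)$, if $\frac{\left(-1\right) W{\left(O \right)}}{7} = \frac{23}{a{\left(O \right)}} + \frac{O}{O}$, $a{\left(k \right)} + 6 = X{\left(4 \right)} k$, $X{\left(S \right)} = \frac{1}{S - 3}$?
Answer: $\frac{439459391}{2} \approx 2.1973 \cdot 10^{8}$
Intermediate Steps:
$X{\left(S \right)} = \frac{1}{-3 + S}$
$a{\left(k \right)} = -6 + k$ ($a{\left(k \right)} = -6 + \frac{k}{-3 + 4} = -6 + \frac{k}{1} = -6 + 1 k = -6 + k$)
$W{\left(O \right)} = -7 - \frac{161}{-6 + O}$ ($W{\left(O \right)} = - 7 \left(\frac{23}{-6 + O} + \frac{O}{O}\right) = - 7 \left(\frac{23}{-6 + O} + 1\right) = - 7 \left(1 + \frac{23}{-6 + O}\right) = -7 - \frac{161}{-6 + O}$)
$\left(-43641 + 5890\right) \left(-5825 + W{\left(-8 \right)}\right) = \left(-43641 + 5890\right) \left(-5825 + \frac{7 \left(-17 - -8\right)}{-6 - 8}\right) = - 37751 \left(-5825 + \frac{7 \left(-17 + 8\right)}{-14}\right) = - 37751 \left(-5825 + 7 \left(- \frac{1}{14}\right) \left(-9\right)\right) = - 37751 \left(-5825 + \frac{9}{2}\right) = \left(-37751\right) \left(- \frac{11641}{2}\right) = \frac{439459391}{2}$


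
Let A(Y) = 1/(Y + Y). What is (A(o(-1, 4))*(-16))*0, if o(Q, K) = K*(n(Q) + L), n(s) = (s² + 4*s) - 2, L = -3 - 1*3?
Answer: 0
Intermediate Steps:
L = -6 (L = -3 - 3 = -6)
n(s) = -2 + s² + 4*s
o(Q, K) = K*(-8 + Q² + 4*Q) (o(Q, K) = K*((-2 + Q² + 4*Q) - 6) = K*(-8 + Q² + 4*Q))
A(Y) = 1/(2*Y)
(A(o(-1, 4))*(-16))*0 = ((1/(2*((4*(-8 + (-1)² + 4*(-1))))))*(-16))*0 = ((1/(2*((4*(-8 + 1 - 4)))))*(-16))*0 = ((1/(2*((4*(-11)))))*(-16))*0 = (((½)/(-44))*(-16))*0 = (((½)*(-1/44))*(-16))*0 = -1/88*(-16)*0 = (2/11)*0 = 0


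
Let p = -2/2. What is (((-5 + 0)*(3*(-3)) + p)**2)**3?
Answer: 7256313856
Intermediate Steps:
p = -1 (p = -2*1/2 = -1)
(((-5 + 0)*(3*(-3)) + p)**2)**3 = (((-5 + 0)*(3*(-3)) - 1)**2)**3 = ((-5*(-9) - 1)**2)**3 = ((45 - 1)**2)**3 = (44**2)**3 = 1936**3 = 7256313856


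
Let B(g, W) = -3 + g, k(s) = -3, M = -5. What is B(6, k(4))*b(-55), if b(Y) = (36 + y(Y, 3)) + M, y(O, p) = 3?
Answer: 102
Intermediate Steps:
b(Y) = 34 (b(Y) = (36 + 3) - 5 = 39 - 5 = 34)
B(6, k(4))*b(-55) = (-3 + 6)*34 = 3*34 = 102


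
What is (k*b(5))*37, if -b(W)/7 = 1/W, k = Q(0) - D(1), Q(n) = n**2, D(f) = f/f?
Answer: 259/5 ≈ 51.800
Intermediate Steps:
D(f) = 1
k = -1 (k = 0**2 - 1*1 = 0 - 1 = -1)
b(W) = -7/W
(k*b(5))*37 = -(-7)/5*37 = -1*(-7/5)*37 = (7/5)*37 = 259/5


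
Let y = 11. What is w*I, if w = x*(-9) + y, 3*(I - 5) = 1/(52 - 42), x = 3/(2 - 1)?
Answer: -1208/15 ≈ -80.533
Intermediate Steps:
x = 3 (x = 3/1 = 3*1 = 3)
I = 151/30 (I = 5 + 1/(3*(52 - 42)) = 5 + (1/3)/10 = 5 + (1/3)*(1/10) = 5 + 1/30 = 151/30 ≈ 5.0333)
w = -16 (w = 3*(-9) + 11 = -27 + 11 = -16)
w*I = -16*151/30 = -1208/15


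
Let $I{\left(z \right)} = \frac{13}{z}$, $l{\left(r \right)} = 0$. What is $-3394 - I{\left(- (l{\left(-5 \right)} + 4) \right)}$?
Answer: $- \frac{13563}{4} \approx -3390.8$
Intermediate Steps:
$-3394 - I{\left(- (l{\left(-5 \right)} + 4) \right)} = -3394 - \frac{13}{\left(-1\right) \left(0 + 4\right)} = -3394 - \frac{13}{\left(-1\right) 4} = -3394 - \frac{13}{-4} = -3394 - 13 \left(- \frac{1}{4}\right) = -3394 - - \frac{13}{4} = -3394 + \frac{13}{4} = - \frac{13563}{4}$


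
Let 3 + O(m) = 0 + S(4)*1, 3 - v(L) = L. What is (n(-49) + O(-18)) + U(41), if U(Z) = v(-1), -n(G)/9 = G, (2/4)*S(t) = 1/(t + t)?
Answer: 1769/4 ≈ 442.25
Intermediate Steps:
S(t) = 1/t (S(t) = 2/(t + t) = 2/((2*t)) = 2*(1/(2*t)) = 1/t)
n(G) = -9*G
v(L) = 3 - L
O(m) = -11/4 (O(m) = -3 + (0 + 1/4) = -3 + (0 + (¼)*1) = -3 + (0 + ¼) = -3 + ¼ = -11/4)
U(Z) = 4 (U(Z) = 3 - 1*(-1) = 3 + 1 = 4)
(n(-49) + O(-18)) + U(41) = (-9*(-49) - 11/4) + 4 = (441 - 11/4) + 4 = 1753/4 + 4 = 1769/4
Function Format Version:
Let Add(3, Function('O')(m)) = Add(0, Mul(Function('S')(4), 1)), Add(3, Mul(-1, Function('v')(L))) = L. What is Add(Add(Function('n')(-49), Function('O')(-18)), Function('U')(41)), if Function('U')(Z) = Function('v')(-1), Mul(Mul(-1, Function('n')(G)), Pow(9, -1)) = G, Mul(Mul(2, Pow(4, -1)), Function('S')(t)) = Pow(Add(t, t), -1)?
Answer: Rational(1769, 4) ≈ 442.25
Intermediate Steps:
Function('S')(t) = Pow(t, -1) (Function('S')(t) = Mul(2, Pow(Add(t, t), -1)) = Mul(2, Pow(Mul(2, t), -1)) = Mul(2, Mul(Rational(1, 2), Pow(t, -1))) = Pow(t, -1))
Function('n')(G) = Mul(-9, G)
Function('v')(L) = Add(3, Mul(-1, L))
Function('O')(m) = Rational(-11, 4) (Function('O')(m) = Add(-3, Add(0, Mul(Pow(4, -1), 1))) = Add(-3, Add(0, Mul(Rational(1, 4), 1))) = Add(-3, Add(0, Rational(1, 4))) = Add(-3, Rational(1, 4)) = Rational(-11, 4))
Function('U')(Z) = 4 (Function('U')(Z) = Add(3, Mul(-1, -1)) = Add(3, 1) = 4)
Add(Add(Function('n')(-49), Function('O')(-18)), Function('U')(41)) = Add(Add(Mul(-9, -49), Rational(-11, 4)), 4) = Add(Add(441, Rational(-11, 4)), 4) = Add(Rational(1753, 4), 4) = Rational(1769, 4)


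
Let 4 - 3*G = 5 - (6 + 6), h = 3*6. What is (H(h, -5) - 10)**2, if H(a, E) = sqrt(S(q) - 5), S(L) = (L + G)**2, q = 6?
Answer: 1696/9 - 40*sqrt(199)/3 ≈ 0.35463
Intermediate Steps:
h = 18
G = 11/3 (G = 4/3 - (5 - (6 + 6))/3 = 4/3 - (5 - 1*12)/3 = 4/3 - (5 - 12)/3 = 4/3 - 1/3*(-7) = 4/3 + 7/3 = 11/3 ≈ 3.6667)
S(L) = (11/3 + L)**2 (S(L) = (L + 11/3)**2 = (11/3 + L)**2)
H(a, E) = 2*sqrt(199)/3 (H(a, E) = sqrt((11 + 3*6)**2/9 - 5) = sqrt((11 + 18)**2/9 - 5) = sqrt((1/9)*29**2 - 5) = sqrt((1/9)*841 - 5) = sqrt(841/9 - 5) = sqrt(796/9) = 2*sqrt(199)/3)
(H(h, -5) - 10)**2 = (2*sqrt(199)/3 - 10)**2 = (-10 + 2*sqrt(199)/3)**2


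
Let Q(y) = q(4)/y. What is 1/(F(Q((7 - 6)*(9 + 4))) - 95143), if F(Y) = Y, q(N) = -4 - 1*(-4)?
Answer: -1/95143 ≈ -1.0510e-5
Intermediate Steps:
q(N) = 0 (q(N) = -4 + 4 = 0)
Q(y) = 0 (Q(y) = 0/y = 0)
1/(F(Q((7 - 6)*(9 + 4))) - 95143) = 1/(0 - 95143) = 1/(-95143) = -1/95143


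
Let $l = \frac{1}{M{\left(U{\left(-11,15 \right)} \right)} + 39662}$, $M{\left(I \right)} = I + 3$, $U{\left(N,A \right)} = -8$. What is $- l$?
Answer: $- \frac{1}{39657} \approx -2.5216 \cdot 10^{-5}$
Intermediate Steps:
$M{\left(I \right)} = 3 + I$
$l = \frac{1}{39657}$ ($l = \frac{1}{\left(3 - 8\right) + 39662} = \frac{1}{-5 + 39662} = \frac{1}{39657} \approx 2.5216 \cdot 10^{-5}$)
$- l = \left(-1\right) \frac{1}{39657} = - \frac{1}{39657}$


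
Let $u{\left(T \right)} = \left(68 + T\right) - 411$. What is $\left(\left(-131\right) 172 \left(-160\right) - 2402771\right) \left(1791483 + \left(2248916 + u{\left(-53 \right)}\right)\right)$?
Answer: $4857493567047$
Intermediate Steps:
$u{\left(T \right)} = -343 + T$
$\left(\left(-131\right) 172 \left(-160\right) - 2402771\right) \left(1791483 + \left(2248916 + u{\left(-53 \right)}\right)\right) = \left(\left(-131\right) 172 \left(-160\right) - 2402771\right) \left(1791483 + \left(2248916 - 396\right)\right) = \left(\left(-22532\right) \left(-160\right) - 2402771\right) \left(1791483 + \left(2248916 - 396\right)\right) = \left(3605120 - 2402771\right) \left(1791483 + 2248520\right) = 1202349 \cdot 4040003 = 4857493567047$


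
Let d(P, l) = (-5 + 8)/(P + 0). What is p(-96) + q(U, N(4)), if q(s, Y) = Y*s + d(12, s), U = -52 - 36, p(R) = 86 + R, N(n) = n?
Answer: -1447/4 ≈ -361.75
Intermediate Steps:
d(P, l) = 3/P
U = -88
q(s, Y) = ¼ + Y*s (q(s, Y) = Y*s + 3/12 = Y*s + 3*(1/12) = Y*s + ¼ = ¼ + Y*s)
p(-96) + q(U, N(4)) = (86 - 96) + (¼ + 4*(-88)) = -10 + (¼ - 352) = -10 - 1407/4 = -1447/4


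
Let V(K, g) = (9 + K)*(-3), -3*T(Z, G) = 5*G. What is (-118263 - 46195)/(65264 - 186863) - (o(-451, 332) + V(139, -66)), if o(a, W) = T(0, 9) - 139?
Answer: 72880660/121599 ≈ 599.35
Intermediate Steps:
T(Z, G) = -5*G/3
o(a, W) = -154 (o(a, W) = -5/3*9 - 139 = -15 - 139 = -154)
V(K, g) = -27 - 3*K
(-118263 - 46195)/(65264 - 186863) - (o(-451, 332) + V(139, -66)) = (-118263 - 46195)/(65264 - 186863) - (-154 + (-27 - 3*139)) = -164458/(-121599) - (-154 + (-27 - 417)) = -164458*(-1/121599) - (-154 - 444) = 164458/121599 - 1*(-598) = 164458/121599 + 598 = 72880660/121599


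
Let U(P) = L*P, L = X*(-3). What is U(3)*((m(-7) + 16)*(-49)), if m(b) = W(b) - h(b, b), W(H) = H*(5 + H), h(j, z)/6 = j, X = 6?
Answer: 190512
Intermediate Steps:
h(j, z) = 6*j
L = -18 (L = 6*(-3) = -18)
U(P) = -18*P
m(b) = -6*b + b*(5 + b) (m(b) = b*(5 + b) - 6*b = -6*b + b*(5 + b))
U(3)*((m(-7) + 16)*(-49)) = (-18*3)*((-7*(-1 - 7) + 16)*(-49)) = -54*(-7*(-8) + 16)*(-49) = -54*(56 + 16)*(-49) = -3888*(-49) = -54*(-3528) = 190512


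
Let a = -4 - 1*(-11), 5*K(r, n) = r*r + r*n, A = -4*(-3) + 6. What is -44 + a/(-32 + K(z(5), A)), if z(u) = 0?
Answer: -1415/32 ≈ -44.219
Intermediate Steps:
A = 18 (A = 12 + 6 = 18)
K(r, n) = r**2/5 + n*r/5 (K(r, n) = (r*r + r*n)/5 = (r**2 + n*r)/5 = r**2/5 + n*r/5)
a = 7 (a = -4 + 11 = 7)
-44 + a/(-32 + K(z(5), A)) = -44 + 7/(-32 + (1/5)*0*(18 + 0)) = -44 + 7/(-32 + (1/5)*0*18) = -44 + 7/(-32 + 0) = -44 + 7/(-32) = -44 + 7*(-1/32) = -44 - 7/32 = -1415/32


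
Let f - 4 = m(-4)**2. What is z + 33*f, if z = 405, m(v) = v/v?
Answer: 570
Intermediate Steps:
m(v) = 1
f = 5 (f = 4 + 1**2 = 4 + 1 = 5)
z + 33*f = 405 + 33*5 = 405 + 165 = 570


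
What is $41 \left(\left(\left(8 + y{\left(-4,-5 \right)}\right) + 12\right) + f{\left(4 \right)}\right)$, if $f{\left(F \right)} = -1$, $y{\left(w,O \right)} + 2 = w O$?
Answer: $1517$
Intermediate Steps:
$y{\left(w,O \right)} = -2 + O w$ ($y{\left(w,O \right)} = -2 + w O = -2 + O w$)
$41 \left(\left(\left(8 + y{\left(-4,-5 \right)}\right) + 12\right) + f{\left(4 \right)}\right) = 41 \left(\left(\left(8 - -18\right) + 12\right) - 1\right) = 41 \left(\left(\left(8 + \left(-2 + 20\right)\right) + 12\right) - 1\right) = 41 \left(\left(\left(8 + 18\right) + 12\right) - 1\right) = 41 \left(\left(26 + 12\right) - 1\right) = 41 \left(38 - 1\right) = 41 \cdot 37 = 1517$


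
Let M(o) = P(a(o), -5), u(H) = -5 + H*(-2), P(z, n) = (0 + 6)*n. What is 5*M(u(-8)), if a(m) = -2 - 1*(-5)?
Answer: -150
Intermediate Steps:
a(m) = 3 (a(m) = -2 + 5 = 3)
P(z, n) = 6*n
u(H) = -5 - 2*H
M(o) = -30 (M(o) = 6*(-5) = -30)
5*M(u(-8)) = 5*(-30) = -150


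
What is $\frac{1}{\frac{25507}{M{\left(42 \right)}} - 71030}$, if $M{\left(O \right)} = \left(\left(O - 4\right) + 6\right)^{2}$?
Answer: $- \frac{1936}{137488573} \approx -1.4081 \cdot 10^{-5}$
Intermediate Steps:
$M{\left(O \right)} = \left(2 + O\right)^{2}$ ($M{\left(O \right)} = \left(\left(-4 + O\right) + 6\right)^{2} = \left(2 + O\right)^{2}$)
$\frac{1}{\frac{25507}{M{\left(42 \right)}} - 71030} = \frac{1}{\frac{25507}{\left(2 + 42\right)^{2}} - 71030} = \frac{1}{\frac{25507}{44^{2}} - 71030} = \frac{1}{\frac{25507}{1936} - 71030} = \frac{1}{- \frac{137488573}{1936}} = - \frac{1936}{137488573}$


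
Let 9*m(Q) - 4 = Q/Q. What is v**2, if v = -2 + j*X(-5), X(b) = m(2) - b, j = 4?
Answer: 33124/81 ≈ 408.94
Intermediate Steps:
m(Q) = 5/9 (m(Q) = 4/9 + (Q/Q)/9 = 4/9 + (1/9)*1 = 4/9 + 1/9 = 5/9)
X(b) = 5/9 - b
v = 182/9 (v = -2 + 4*(5/9 - 1*(-5)) = -2 + 4*(5/9 + 5) = -2 + 4*(50/9) = -2 + 200/9 = 182/9 ≈ 20.222)
v**2 = (182/9)**2 = 33124/81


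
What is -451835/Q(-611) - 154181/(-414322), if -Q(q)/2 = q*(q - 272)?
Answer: 88392622144/111766052593 ≈ 0.79087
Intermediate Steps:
Q(q) = -2*q*(-272 + q) (Q(q) = -2*q*(q - 272) = -2*q*(-272 + q))
-451835/Q(-611) - 154181/(-414322) = -451835*(-1/(1222*(272 - 1*(-611)))) - 154181/(-414322) = -451835*(-1/(1222*(272 + 611))) - 154181*(-1/414322) = -451835/(2*(-611)*883) + 154181/414322 = -451835/(-1079026) + 154181/414322 = -451835*(-1/1079026) + 154181/414322 = 451835/1079026 + 154181/414322 = 88392622144/111766052593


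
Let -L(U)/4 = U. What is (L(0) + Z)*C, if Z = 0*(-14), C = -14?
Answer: 0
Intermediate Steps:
L(U) = -4*U
Z = 0
(L(0) + Z)*C = (-4*0 + 0)*(-14) = (0 + 0)*(-14) = 0*(-14) = 0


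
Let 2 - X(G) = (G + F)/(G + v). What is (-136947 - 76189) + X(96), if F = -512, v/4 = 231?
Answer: -54349066/255 ≈ -2.1313e+5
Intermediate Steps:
v = 924 (v = 4*231 = 924)
X(G) = 2 - (-512 + G)/(924 + G) (X(G) = 2 - (G - 512)/(G + 924) = 2 - (-512 + G)/(924 + G))
(-136947 - 76189) + X(96) = (-136947 - 76189) + (2360 + 96)/(924 + 96) = -213136 + 2456/1020 = -213136 + (1/1020)*2456 = -213136 + 614/255 = -54349066/255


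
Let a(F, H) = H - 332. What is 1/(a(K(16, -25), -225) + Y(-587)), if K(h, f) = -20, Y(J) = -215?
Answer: -1/772 ≈ -0.0012953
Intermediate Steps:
a(F, H) = -332 + H
1/(a(K(16, -25), -225) + Y(-587)) = 1/((-332 - 225) - 215) = 1/(-557 - 215) = 1/(-772) = -1/772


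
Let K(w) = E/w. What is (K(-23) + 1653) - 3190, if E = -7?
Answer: -35344/23 ≈ -1536.7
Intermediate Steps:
K(w) = -7/w
(K(-23) + 1653) - 3190 = (-7/(-23) + 1653) - 3190 = (-7*(-1/23) + 1653) - 3190 = (7/23 + 1653) - 3190 = 38026/23 - 3190 = -35344/23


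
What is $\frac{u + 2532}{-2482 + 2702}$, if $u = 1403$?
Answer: $\frac{787}{44} \approx 17.886$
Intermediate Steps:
$\frac{u + 2532}{-2482 + 2702} = \frac{1403 + 2532}{-2482 + 2702} = \frac{3935}{220} = 3935 \cdot \frac{1}{220} = \frac{787}{44}$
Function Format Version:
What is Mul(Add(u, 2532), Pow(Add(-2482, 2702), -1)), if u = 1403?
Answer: Rational(787, 44) ≈ 17.886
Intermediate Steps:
Mul(Add(u, 2532), Pow(Add(-2482, 2702), -1)) = Mul(Add(1403, 2532), Pow(Add(-2482, 2702), -1)) = Mul(3935, Pow(220, -1)) = Mul(3935, Rational(1, 220)) = Rational(787, 44)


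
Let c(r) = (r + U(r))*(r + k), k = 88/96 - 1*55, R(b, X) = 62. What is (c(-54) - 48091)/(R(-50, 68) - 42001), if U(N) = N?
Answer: 36418/41939 ≈ 0.86836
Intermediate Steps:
k = -649/12 (k = 88*(1/96) - 55 = 11/12 - 55 = -649/12 ≈ -54.083)
c(r) = 2*r*(-649/12 + r) (c(r) = (r + r)*(r - 649/12) = (2*r)*(-649/12 + r) = 2*r*(-649/12 + r))
(c(-54) - 48091)/(R(-50, 68) - 42001) = ((⅙)*(-54)*(-649 + 12*(-54)) - 48091)/(62 - 42001) = ((⅙)*(-54)*(-649 - 648) - 48091)/(-41939) = ((⅙)*(-54)*(-1297) - 48091)*(-1/41939) = (11673 - 48091)*(-1/41939) = -36418*(-1/41939) = 36418/41939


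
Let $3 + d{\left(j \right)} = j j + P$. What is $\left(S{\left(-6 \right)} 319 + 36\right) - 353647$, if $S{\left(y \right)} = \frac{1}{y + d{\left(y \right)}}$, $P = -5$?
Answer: $- \frac{707193}{2} \approx -3.536 \cdot 10^{5}$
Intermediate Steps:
$d{\left(j \right)} = -8 + j^{2}$ ($d{\left(j \right)} = -3 + \left(j j - 5\right) = -3 + \left(j^{2} - 5\right) = -3 + \left(-5 + j^{2}\right) = -8 + j^{2}$)
$S{\left(y \right)} = \frac{1}{-8 + y + y^{2}}$ ($S{\left(y \right)} = \frac{1}{y + \left(-8 + y^{2}\right)} = \frac{1}{-8 + y + y^{2}}$)
$\left(S{\left(-6 \right)} 319 + 36\right) - 353647 = \left(\frac{1}{-8 - 6 + \left(-6\right)^{2}} \cdot 319 + 36\right) - 353647 = \left(\frac{1}{-8 - 6 + 36} \cdot 319 + 36\right) - 353647 = \left(\frac{1}{22} \cdot 319 + 36\right) - 353647 = \left(\frac{29}{2} + 36\right) - 353647 = \frac{101}{2} - 353647 = - \frac{707193}{2}$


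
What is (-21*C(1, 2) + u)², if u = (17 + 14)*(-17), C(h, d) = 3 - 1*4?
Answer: 256036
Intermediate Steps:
C(h, d) = -1 (C(h, d) = 3 - 4 = -1)
u = -527 (u = 31*(-17) = -527)
(-21*C(1, 2) + u)² = (-21*(-1) - 527)² = (21 - 527)² = (-506)² = 256036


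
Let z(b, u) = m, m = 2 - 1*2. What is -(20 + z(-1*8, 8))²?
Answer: -400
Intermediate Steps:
m = 0 (m = 2 - 2 = 0)
z(b, u) = 0
-(20 + z(-1*8, 8))² = -(20 + 0)² = -1*20² = -1*400 = -400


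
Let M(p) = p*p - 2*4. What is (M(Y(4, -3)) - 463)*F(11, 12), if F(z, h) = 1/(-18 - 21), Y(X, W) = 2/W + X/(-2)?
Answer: 4175/351 ≈ 11.895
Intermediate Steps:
Y(X, W) = 2/W - X/2 (Y(X, W) = 2/W + X*(-1/2) = 2/W - X/2)
M(p) = -8 + p**2 (M(p) = p**2 - 8 = -8 + p**2)
F(z, h) = -1/39 (F(z, h) = 1/(-39) = -1/39)
(M(Y(4, -3)) - 463)*F(11, 12) = ((-8 + (2/(-3) - 1/2*4)**2) - 463)*(-1/39) = ((-8 + (2*(-1/3) - 2)**2) - 463)*(-1/39) = ((-8 + (-2/3 - 2)**2) - 463)*(-1/39) = ((-8 + (-8/3)**2) - 463)*(-1/39) = ((-8 + 64/9) - 463)*(-1/39) = (-8/9 - 463)*(-1/39) = -4175/9*(-1/39) = 4175/351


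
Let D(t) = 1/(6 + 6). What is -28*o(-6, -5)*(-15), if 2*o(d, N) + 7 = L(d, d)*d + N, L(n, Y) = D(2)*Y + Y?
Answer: 5670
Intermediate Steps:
D(t) = 1/12
L(n, Y) = 13*Y/12 (L(n, Y) = Y/12 + Y = 13*Y/12)
o(d, N) = -7/2 + N/2 + 13*d**2/24 (o(d, N) = -7/2 + ((13*d/12)*d + N)/2 = -7/2 + (13*d**2/12 + N)/2 = -7/2 + (N + 13*d**2/12)/2 = -7/2 + (N/2 + 13*d**2/24) = -7/2 + N/2 + 13*d**2/24)
-28*o(-6, -5)*(-15) = -28*(-7/2 + (1/2)*(-5) + (13/24)*(-6)**2)*(-15) = -28*(-7/2 - 5/2 + (13/24)*36)*(-15) = -28*(-7/2 - 5/2 + 39/2)*(-15) = -28*27/2*(-15) = -378*(-15) = 5670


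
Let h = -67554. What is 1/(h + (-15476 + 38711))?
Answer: -1/44319 ≈ -2.2564e-5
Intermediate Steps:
1/(h + (-15476 + 38711)) = 1/(-67554 + (-15476 + 38711)) = 1/(-67554 + 23235) = 1/(-44319) = -1/44319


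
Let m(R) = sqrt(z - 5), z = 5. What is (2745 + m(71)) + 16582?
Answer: 19327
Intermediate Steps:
m(R) = 0 (m(R) = sqrt(5 - 5) = sqrt(0) = 0)
(2745 + m(71)) + 16582 = (2745 + 0) + 16582 = 2745 + 16582 = 19327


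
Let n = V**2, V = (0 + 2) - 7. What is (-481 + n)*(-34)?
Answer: 15504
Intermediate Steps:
V = -5 (V = 2 - 7 = -5)
n = 25 (n = (-5)**2 = 25)
(-481 + n)*(-34) = (-481 + 25)*(-34) = -456*(-34) = 15504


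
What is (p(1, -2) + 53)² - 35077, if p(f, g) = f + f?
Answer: -32052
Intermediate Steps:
p(f, g) = 2*f
(p(1, -2) + 53)² - 35077 = (2*1 + 53)² - 35077 = (2 + 53)² - 35077 = 55² - 35077 = 3025 - 35077 = -32052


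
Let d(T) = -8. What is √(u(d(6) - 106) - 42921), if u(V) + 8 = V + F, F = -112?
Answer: 3*I*√4795 ≈ 207.74*I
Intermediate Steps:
u(V) = -120 + V (u(V) = -8 + (V - 112) = -8 + (-112 + V) = -120 + V)
√(u(d(6) - 106) - 42921) = √((-120 + (-8 - 106)) - 42921) = √((-120 - 114) - 42921) = √(-234 - 42921) = √(-43155) = 3*I*√4795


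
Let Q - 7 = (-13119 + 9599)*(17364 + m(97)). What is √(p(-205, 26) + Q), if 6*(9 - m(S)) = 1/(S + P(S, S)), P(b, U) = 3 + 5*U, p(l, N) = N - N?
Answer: I*√837122759889/117 ≈ 7820.0*I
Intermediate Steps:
p(l, N) = 0
m(S) = 9 - 1/(6*(3 + 6*S)) (m(S) = 9 - 1/(6*(S + (3 + 5*S))) = 9 - 1/(6*(3 + 6*S)))
Q = -21464686151/351 (Q = 7 + (-13119 + 9599)*(17364 + (161 + 324*97)/(18*(1 + 2*97))) = 7 - 3520*(17364 + (161 + 31428)/(18*(1 + 194))) = 7 - 3520*(17364 + (1/18)*31589/195) = 7 - 3520*(17364 + (1/18)*(1/195)*31589) = 7 - 3520*(17364 + 31589/3510) = 7 - 3520*60979229/3510 = 7 - 21464688608/351 = -21464686151/351 ≈ -6.1153e+7)
√(p(-205, 26) + Q) = √(0 - 21464686151/351) = √(-21464686151/351) = I*√837122759889/117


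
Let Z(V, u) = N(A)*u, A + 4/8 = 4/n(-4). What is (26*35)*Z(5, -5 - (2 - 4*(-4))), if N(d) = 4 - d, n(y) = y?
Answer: -115115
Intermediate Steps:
A = -3/2 (A = -½ + 4/(-4) = -½ + 4*(-¼) = -½ - 1 = -3/2 ≈ -1.5000)
Z(V, u) = 11*u/2 (Z(V, u) = (4 - 1*(-3/2))*u = (4 + 3/2)*u = 11*u/2)
(26*35)*Z(5, -5 - (2 - 4*(-4))) = (26*35)*(11*(-5 - (2 - 4*(-4)))/2) = 910*(11*(-5 - (2 + 16))/2) = 910*(11*(-5 - 1*18)/2) = 910*(11*(-5 - 18)/2) = 910*((11/2)*(-23)) = 910*(-253/2) = -115115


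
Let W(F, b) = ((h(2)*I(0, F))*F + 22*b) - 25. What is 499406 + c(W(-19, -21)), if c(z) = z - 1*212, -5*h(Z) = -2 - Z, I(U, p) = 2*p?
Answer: 2496423/5 ≈ 4.9928e+5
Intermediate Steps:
h(Z) = ⅖ + Z/5 (h(Z) = -(-2 - Z)/5 = ⅖ + Z/5)
W(F, b) = -25 + 22*b + 8*F²/5 (W(F, b) = (((⅖ + (⅕)*2)*(2*F))*F + 22*b) - 25 = (((⅖ + ⅖)*(2*F))*F + 22*b) - 25 = ((4*(2*F)/5)*F + 22*b) - 25 = ((8*F/5)*F + 22*b) - 25 = (8*F²/5 + 22*b) - 25 = (22*b + 8*F²/5) - 25 = -25 + 22*b + 8*F²/5)
c(z) = -212 + z (c(z) = z - 212 = -212 + z)
499406 + c(W(-19, -21)) = 499406 + (-212 + (-25 + 22*(-21) + (8/5)*(-19)²)) = 499406 + (-212 + (-25 - 462 + (8/5)*361)) = 499406 + (-212 + (-25 - 462 + 2888/5)) = 499406 + (-212 + 453/5) = 499406 - 607/5 = 2496423/5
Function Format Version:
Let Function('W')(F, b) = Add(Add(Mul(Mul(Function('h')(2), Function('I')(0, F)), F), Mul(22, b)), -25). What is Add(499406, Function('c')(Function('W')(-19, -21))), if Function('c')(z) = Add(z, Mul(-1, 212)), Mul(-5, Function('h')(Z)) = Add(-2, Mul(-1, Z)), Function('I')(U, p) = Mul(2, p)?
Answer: Rational(2496423, 5) ≈ 4.9928e+5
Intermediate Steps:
Function('h')(Z) = Add(Rational(2, 5), Mul(Rational(1, 5), Z)) (Function('h')(Z) = Mul(Rational(-1, 5), Add(-2, Mul(-1, Z))) = Add(Rational(2, 5), Mul(Rational(1, 5), Z)))
Function('W')(F, b) = Add(-25, Mul(22, b), Mul(Rational(8, 5), Pow(F, 2))) (Function('W')(F, b) = Add(Add(Mul(Mul(Add(Rational(2, 5), Mul(Rational(1, 5), 2)), Mul(2, F)), F), Mul(22, b)), -25) = Add(Add(Mul(Mul(Add(Rational(2, 5), Rational(2, 5)), Mul(2, F)), F), Mul(22, b)), -25) = Add(Add(Mul(Mul(Rational(4, 5), Mul(2, F)), F), Mul(22, b)), -25) = Add(Add(Mul(Mul(Rational(8, 5), F), F), Mul(22, b)), -25) = Add(Add(Mul(Rational(8, 5), Pow(F, 2)), Mul(22, b)), -25) = Add(Add(Mul(22, b), Mul(Rational(8, 5), Pow(F, 2))), -25) = Add(-25, Mul(22, b), Mul(Rational(8, 5), Pow(F, 2))))
Function('c')(z) = Add(-212, z) (Function('c')(z) = Add(z, -212) = Add(-212, z))
Add(499406, Function('c')(Function('W')(-19, -21))) = Add(499406, Add(-212, Add(-25, Mul(22, -21), Mul(Rational(8, 5), Pow(-19, 2))))) = Add(499406, Add(-212, Add(-25, -462, Mul(Rational(8, 5), 361)))) = Add(499406, Add(-212, Add(-25, -462, Rational(2888, 5)))) = Add(499406, Add(-212, Rational(453, 5))) = Add(499406, Rational(-607, 5)) = Rational(2496423, 5)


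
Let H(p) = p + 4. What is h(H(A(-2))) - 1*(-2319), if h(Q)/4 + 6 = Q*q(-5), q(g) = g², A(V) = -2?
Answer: 2495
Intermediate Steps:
H(p) = 4 + p
h(Q) = -24 + 100*Q (h(Q) = -24 + 4*(Q*(-5)²) = -24 + 4*(Q*25) = -24 + 4*(25*Q) = -24 + 100*Q)
h(H(A(-2))) - 1*(-2319) = (-24 + 100*(4 - 2)) - 1*(-2319) = (-24 + 100*2) + 2319 = (-24 + 200) + 2319 = 176 + 2319 = 2495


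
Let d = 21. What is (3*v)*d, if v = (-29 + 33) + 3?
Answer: 441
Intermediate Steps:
v = 7 (v = 4 + 3 = 7)
(3*v)*d = (3*7)*21 = 21*21 = 441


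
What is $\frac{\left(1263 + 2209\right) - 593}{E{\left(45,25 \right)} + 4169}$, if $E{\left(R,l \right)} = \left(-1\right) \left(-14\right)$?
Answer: $\frac{2879}{4183} \approx 0.68826$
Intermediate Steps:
$E{\left(R,l \right)} = 14$
$\frac{\left(1263 + 2209\right) - 593}{E{\left(45,25 \right)} + 4169} = \frac{\left(1263 + 2209\right) - 593}{14 + 4169} = \frac{3472 - 593}{4183} = 2879 \cdot \frac{1}{4183} = \frac{2879}{4183}$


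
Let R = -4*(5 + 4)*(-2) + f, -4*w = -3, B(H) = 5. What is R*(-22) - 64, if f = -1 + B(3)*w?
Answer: -3417/2 ≈ -1708.5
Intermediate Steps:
w = 3/4 (w = -1/4*(-3) = 3/4 ≈ 0.75000)
f = 11/4 (f = -1 + 5*(3/4) = -1 + 15/4 = 11/4 ≈ 2.7500)
R = 299/4 (R = -4*(5 + 4)*(-2) + 11/4 = -36*(-2) + 11/4 = -4*(-18) + 11/4 = 72 + 11/4 = 299/4 ≈ 74.750)
R*(-22) - 64 = (299/4)*(-22) - 64 = -3289/2 - 64 = -3417/2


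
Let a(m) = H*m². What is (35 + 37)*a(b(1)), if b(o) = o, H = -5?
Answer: -360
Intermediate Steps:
a(m) = -5*m²
(35 + 37)*a(b(1)) = (35 + 37)*(-5*1²) = 72*(-5*1) = 72*(-5) = -360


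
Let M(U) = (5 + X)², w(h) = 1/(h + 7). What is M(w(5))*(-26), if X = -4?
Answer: -26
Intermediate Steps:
w(h) = 1/(7 + h)
M(U) = 1 (M(U) = (5 - 4)² = 1² = 1)
M(w(5))*(-26) = 1*(-26) = -26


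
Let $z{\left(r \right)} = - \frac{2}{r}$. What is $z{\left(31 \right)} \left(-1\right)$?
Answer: $\frac{2}{31} \approx 0.064516$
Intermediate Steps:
$z{\left(31 \right)} \left(-1\right) = - \frac{2}{31} \left(-1\right) = \left(-2\right) \frac{1}{31} \left(-1\right) = \left(- \frac{2}{31}\right) \left(-1\right) = \frac{2}{31}$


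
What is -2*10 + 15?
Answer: -5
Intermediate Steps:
-2*10 + 15 = -20 + 15 = -5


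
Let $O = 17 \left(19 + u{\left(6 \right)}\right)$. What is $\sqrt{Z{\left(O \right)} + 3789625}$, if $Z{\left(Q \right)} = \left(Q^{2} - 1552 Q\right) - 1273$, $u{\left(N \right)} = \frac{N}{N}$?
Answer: $4 \sqrt{211017} \approx 1837.5$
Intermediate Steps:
$u{\left(N \right)} = 1$
$O = 340$ ($O = 17 \left(19 + 1\right) = 17 \cdot 20 = 340$)
$Z{\left(Q \right)} = -1273 + Q^{2} - 1552 Q$
$\sqrt{Z{\left(O \right)} + 3789625} = \sqrt{\left(-1273 + 340^{2} - 527680\right) + 3789625} = \sqrt{\left(-1273 + 115600 - 527680\right) + 3789625} = \sqrt{-413353 + 3789625} = \sqrt{3376272} = 4 \sqrt{211017}$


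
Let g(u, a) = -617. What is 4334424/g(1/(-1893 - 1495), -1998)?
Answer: -4334424/617 ≈ -7025.0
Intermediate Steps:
4334424/g(1/(-1893 - 1495), -1998) = 4334424/(-617) = 4334424*(-1/617) = -4334424/617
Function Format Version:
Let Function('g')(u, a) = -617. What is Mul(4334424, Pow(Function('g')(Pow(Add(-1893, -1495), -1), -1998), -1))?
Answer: Rational(-4334424, 617) ≈ -7025.0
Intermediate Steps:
Mul(4334424, Pow(Function('g')(Pow(Add(-1893, -1495), -1), -1998), -1)) = Mul(4334424, Pow(-617, -1)) = Mul(4334424, Rational(-1, 617)) = Rational(-4334424, 617)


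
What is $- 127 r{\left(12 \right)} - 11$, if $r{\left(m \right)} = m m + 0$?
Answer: $-18299$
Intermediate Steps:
$r{\left(m \right)} = m^{2}$ ($r{\left(m \right)} = m^{2} + 0 = m^{2}$)
$- 127 r{\left(12 \right)} - 11 = - 127 \cdot 12^{2} - 11 = \left(-127\right) 144 - 11 = -18288 - 11 = -18299$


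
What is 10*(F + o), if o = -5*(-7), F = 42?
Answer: 770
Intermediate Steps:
o = 35
10*(F + o) = 10*(42 + 35) = 10*77 = 770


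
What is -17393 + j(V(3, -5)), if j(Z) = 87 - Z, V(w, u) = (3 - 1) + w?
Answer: -17311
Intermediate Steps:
V(w, u) = 2 + w
-17393 + j(V(3, -5)) = -17393 + (87 - (2 + 3)) = -17393 + (87 - 1*5) = -17393 + (87 - 5) = -17393 + 82 = -17311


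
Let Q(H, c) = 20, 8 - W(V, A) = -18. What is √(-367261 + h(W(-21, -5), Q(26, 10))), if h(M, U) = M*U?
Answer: 51*I*√141 ≈ 605.59*I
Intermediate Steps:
W(V, A) = 26 (W(V, A) = 8 - 1*(-18) = 8 + 18 = 26)
√(-367261 + h(W(-21, -5), Q(26, 10))) = √(-367261 + 26*20) = √(-367261 + 520) = √(-366741) = 51*I*√141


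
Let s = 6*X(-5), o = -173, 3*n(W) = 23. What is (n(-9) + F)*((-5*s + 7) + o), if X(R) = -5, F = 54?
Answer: -2960/3 ≈ -986.67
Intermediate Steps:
n(W) = 23/3 (n(W) = (1/3)*23 = 23/3)
s = -30 (s = 6*(-5) = -30)
(n(-9) + F)*((-5*s + 7) + o) = (23/3 + 54)*((-5*(-30) + 7) - 173) = 185*((150 + 7) - 173)/3 = 185*(157 - 173)/3 = (185/3)*(-16) = -2960/3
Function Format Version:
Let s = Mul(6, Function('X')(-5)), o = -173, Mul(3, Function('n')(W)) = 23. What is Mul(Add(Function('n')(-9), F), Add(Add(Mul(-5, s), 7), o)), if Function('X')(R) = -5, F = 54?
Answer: Rational(-2960, 3) ≈ -986.67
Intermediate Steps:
Function('n')(W) = Rational(23, 3) (Function('n')(W) = Mul(Rational(1, 3), 23) = Rational(23, 3))
s = -30 (s = Mul(6, -5) = -30)
Mul(Add(Function('n')(-9), F), Add(Add(Mul(-5, s), 7), o)) = Mul(Add(Rational(23, 3), 54), Add(Add(Mul(-5, -30), 7), -173)) = Mul(Rational(185, 3), Add(Add(150, 7), -173)) = Mul(Rational(185, 3), Add(157, -173)) = Mul(Rational(185, 3), -16) = Rational(-2960, 3)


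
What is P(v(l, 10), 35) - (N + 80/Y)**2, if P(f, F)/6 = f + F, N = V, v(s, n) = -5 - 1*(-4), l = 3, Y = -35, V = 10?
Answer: 7080/49 ≈ 144.49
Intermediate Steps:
v(s, n) = -1 (v(s, n) = -5 + 4 = -1)
N = 10
P(f, F) = 6*F + 6*f (P(f, F) = 6*(f + F) = 6*(F + f) = 6*F + 6*f)
P(v(l, 10), 35) - (N + 80/Y)**2 = (6*35 + 6*(-1)) - (10 + 80/(-35))**2 = (210 - 6) - (10 + 80*(-1/35))**2 = 204 - (10 - 16/7)**2 = 204 - (54/7)**2 = 204 - 1*2916/49 = 204 - 2916/49 = 7080/49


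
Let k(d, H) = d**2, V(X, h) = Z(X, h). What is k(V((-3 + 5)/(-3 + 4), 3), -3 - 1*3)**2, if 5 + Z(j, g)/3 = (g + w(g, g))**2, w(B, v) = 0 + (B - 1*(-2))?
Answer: 981506241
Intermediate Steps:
w(B, v) = 2 + B (w(B, v) = 0 + (B + 2) = 0 + (2 + B) = 2 + B)
Z(j, g) = -15 + 3*(2 + 2*g)**2 (Z(j, g) = -15 + 3*(g + (2 + g))**2 = -15 + 3*(2 + 2*g)**2)
V(X, h) = -15 + 12*(1 + h)**2
k(V((-3 + 5)/(-3 + 4), 3), -3 - 1*3)**2 = ((-15 + 12*(1 + 3)**2)**2)**2 = ((-15 + 12*4**2)**2)**2 = ((-15 + 12*16)**2)**2 = ((-15 + 192)**2)**2 = (177**2)**2 = 31329**2 = 981506241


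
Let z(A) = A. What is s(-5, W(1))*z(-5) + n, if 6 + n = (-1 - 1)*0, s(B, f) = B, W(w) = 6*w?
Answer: 19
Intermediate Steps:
n = -6 (n = -6 + (-1 - 1)*0 = -6 - 2*0 = -6 + 0 = -6)
s(-5, W(1))*z(-5) + n = -5*(-5) - 6 = 25 - 6 = 19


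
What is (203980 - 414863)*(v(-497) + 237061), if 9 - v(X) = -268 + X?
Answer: -50155358305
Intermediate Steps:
v(X) = 277 - X (v(X) = 9 - (-268 + X) = 9 + (268 - X) = 277 - X)
(203980 - 414863)*(v(-497) + 237061) = (203980 - 414863)*((277 - 1*(-497)) + 237061) = -210883*((277 + 497) + 237061) = -210883*(774 + 237061) = -210883*237835 = -50155358305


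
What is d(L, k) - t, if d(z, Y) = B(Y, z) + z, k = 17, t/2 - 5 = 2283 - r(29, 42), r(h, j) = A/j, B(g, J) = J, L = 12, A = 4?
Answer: -95588/21 ≈ -4551.8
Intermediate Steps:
r(h, j) = 4/j
t = 96092/21 (t = 10 + 2*(2283 - 4/42) = 10 + 2*(2283 - 1*2/21) = 10 + 2*(2283 - 2/21) = 10 + 2*(47941/21) = 10 + 95882/21 = 96092/21 ≈ 4575.8)
d(z, Y) = 2*z (d(z, Y) = z + z = 2*z)
d(L, k) - t = 2*12 - 1*96092/21 = 24 - 96092/21 = -95588/21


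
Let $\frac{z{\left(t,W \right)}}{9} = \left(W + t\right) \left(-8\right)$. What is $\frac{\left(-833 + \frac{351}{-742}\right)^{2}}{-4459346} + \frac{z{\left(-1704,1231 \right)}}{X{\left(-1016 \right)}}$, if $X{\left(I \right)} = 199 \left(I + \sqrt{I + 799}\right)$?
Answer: $- \frac{3803081603712107909}{11731196387691178216} - \frac{792 i \sqrt{217}}{4778189} \approx -0.32419 - 0.0024417 i$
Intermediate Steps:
$z{\left(t,W \right)} = - 72 W - 72 t$ ($z{\left(t,W \right)} = 9 \left(W + t\right) \left(-8\right) = 9 \left(- 8 W - 8 t\right) = - 72 W - 72 t$)
$X{\left(I \right)} = 199 I + 199 \sqrt{799 + I}$ ($X{\left(I \right)} = 199 \left(I + \sqrt{799 + I}\right) = 199 I + 199 \sqrt{799 + I}$)
$\frac{\left(-833 + \frac{351}{-742}\right)^{2}}{-4459346} + \frac{z{\left(-1704,1231 \right)}}{X{\left(-1016 \right)}} = \frac{\left(-833 + \frac{351}{-742}\right)^{2}}{-4459346} + \frac{\left(-72\right) 1231 - -122688}{199 \left(-1016\right) + 199 \sqrt{799 - 1016}} = \left(-833 + 351 \left(- \frac{1}{742}\right)\right)^{2} \left(- \frac{1}{4459346}\right) + \frac{-88632 + 122688}{-202184 + 199 \sqrt{-217}} = \left(-833 - \frac{351}{742}\right)^{2} \left(- \frac{1}{4459346}\right) + \frac{34056}{-202184 + 199 i \sqrt{217}} = \left(- \frac{618437}{742}\right)^{2} \left(- \frac{1}{4459346}\right) + \frac{34056}{-202184 + 199 i \sqrt{217}} = \frac{382464322969}{550564} \left(- \frac{1}{4459346}\right) + \frac{34056}{-202184 + 199 i \sqrt{217}} = - \frac{382464322969}{2455155371144} + \frac{34056}{-202184 + 199 i \sqrt{217}}$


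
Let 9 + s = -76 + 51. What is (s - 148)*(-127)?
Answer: 23114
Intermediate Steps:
s = -34 (s = -9 + (-76 + 51) = -9 - 25 = -34)
(s - 148)*(-127) = (-34 - 148)*(-127) = -182*(-127) = 23114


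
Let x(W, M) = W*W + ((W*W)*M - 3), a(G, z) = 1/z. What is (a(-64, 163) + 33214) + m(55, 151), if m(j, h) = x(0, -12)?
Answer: 5413394/163 ≈ 33211.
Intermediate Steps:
x(W, M) = -3 + W² + M*W² (x(W, M) = W² + (W²*M - 3) = W² + (M*W² - 3) = W² + (-3 + M*W²) = -3 + W² + M*W²)
m(j, h) = -3 (m(j, h) = -3 + 0² - 12*0² = -3 + 0 - 12*0 = -3 + 0 + 0 = -3)
(a(-64, 163) + 33214) + m(55, 151) = (1/163 + 33214) - 3 = 5413883/163 - 3 = 5413394/163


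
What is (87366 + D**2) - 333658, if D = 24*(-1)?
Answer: -245716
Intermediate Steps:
D = -24
(87366 + D**2) - 333658 = (87366 + (-24)**2) - 333658 = (87366 + 576) - 333658 = 87942 - 333658 = -245716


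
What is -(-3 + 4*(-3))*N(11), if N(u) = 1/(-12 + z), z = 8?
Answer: -15/4 ≈ -3.7500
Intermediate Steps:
N(u) = -¼ (N(u) = 1/(-12 + 8) = 1/(-4) = -¼)
-(-3 + 4*(-3))*N(11) = -(-3 + 4*(-3))*(-1)/4 = -(-3 - 12)*(-1)/4 = -(-15)*(-1)/4 = -1*15/4 = -15/4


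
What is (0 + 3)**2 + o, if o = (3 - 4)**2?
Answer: 10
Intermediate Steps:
o = 1 (o = (-1)**2 = 1)
(0 + 3)**2 + o = (0 + 3)**2 + 1 = 3**2 + 1 = 9 + 1 = 10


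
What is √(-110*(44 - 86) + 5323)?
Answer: √9943 ≈ 99.715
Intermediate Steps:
√(-110*(44 - 86) + 5323) = √(-110*(-42) + 5323) = √(4620 + 5323) = √9943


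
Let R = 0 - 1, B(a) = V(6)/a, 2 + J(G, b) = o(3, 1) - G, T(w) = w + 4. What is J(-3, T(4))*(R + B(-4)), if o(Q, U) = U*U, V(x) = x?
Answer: -5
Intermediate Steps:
o(Q, U) = U²
T(w) = 4 + w
J(G, b) = -1 - G (J(G, b) = -2 + (1² - G) = -2 + (1 - G) = -1 - G)
B(a) = 6/a
R = -1
J(-3, T(4))*(R + B(-4)) = (-1 - 1*(-3))*(-1 + 6/(-4)) = (-1 + 3)*(-1 + 6*(-¼)) = 2*(-1 - 3/2) = 2*(-5/2) = -5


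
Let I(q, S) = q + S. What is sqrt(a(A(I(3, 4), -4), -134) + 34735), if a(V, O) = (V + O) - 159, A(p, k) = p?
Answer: sqrt(34449) ≈ 185.60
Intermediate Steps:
I(q, S) = S + q
a(V, O) = -159 + O + V (a(V, O) = (O + V) - 159 = -159 + O + V)
sqrt(a(A(I(3, 4), -4), -134) + 34735) = sqrt((-159 - 134 + (4 + 3)) + 34735) = sqrt((-159 - 134 + 7) + 34735) = sqrt(-286 + 34735) = sqrt(34449)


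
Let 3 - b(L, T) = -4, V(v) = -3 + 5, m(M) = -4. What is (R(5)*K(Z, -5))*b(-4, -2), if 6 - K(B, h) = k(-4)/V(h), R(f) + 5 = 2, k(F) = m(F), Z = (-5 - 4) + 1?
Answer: -168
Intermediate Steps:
Z = -8 (Z = -9 + 1 = -8)
k(F) = -4
R(f) = -3 (R(f) = -5 + 2 = -3)
V(v) = 2
b(L, T) = 7 (b(L, T) = 3 - 1*(-4) = 3 + 4 = 7)
K(B, h) = 8 (K(B, h) = 6 - (-4)/2 = 6 - 1*(-2) = 6 + 2 = 8)
(R(5)*K(Z, -5))*b(-4, -2) = -3*8*7 = -24*7 = -168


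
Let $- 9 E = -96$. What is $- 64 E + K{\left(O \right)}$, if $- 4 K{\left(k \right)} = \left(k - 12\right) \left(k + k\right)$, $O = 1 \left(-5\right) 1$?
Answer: $- \frac{4351}{6} \approx -725.17$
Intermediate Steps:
$E = \frac{32}{3}$ ($E = \left(- \frac{1}{9}\right) \left(-96\right) = \frac{32}{3} \approx 10.667$)
$O = -5$ ($O = \left(-5\right) 1 = -5$)
$K{\left(k \right)} = - \frac{k \left(-12 + k\right)}{2}$ ($K{\left(k \right)} = - \frac{\left(k - 12\right) \left(k + k\right)}{4} = - \frac{\left(-12 + k\right) 2 k}{4} = - \frac{2 k \left(-12 + k\right)}{4} = - \frac{k \left(-12 + k\right)}{2}$)
$- 64 E + K{\left(O \right)} = \left(-64\right) \frac{32}{3} + \frac{1}{2} \left(-5\right) \left(12 - -5\right) = - \frac{2048}{3} + \frac{1}{2} \left(-5\right) \left(12 + 5\right) = - \frac{2048}{3} + \frac{1}{2} \left(-5\right) 17 = - \frac{2048}{3} - \frac{85}{2} = - \frac{4351}{6}$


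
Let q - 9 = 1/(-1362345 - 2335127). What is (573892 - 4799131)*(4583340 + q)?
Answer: -71604299694794475753/3697472 ≈ -1.9366e+13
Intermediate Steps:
q = 33277247/3697472 (q = 9 + 1/(-1362345 - 2335127) = 9 + 1/(-3697472) = 9 - 1/3697472 = 33277247/3697472 ≈ 9.0000)
(573892 - 4799131)*(4583340 + q) = (573892 - 4799131)*(4583340 + 33277247/3697472) = -4225239*16946804593727/3697472 = -71604299694794475753/3697472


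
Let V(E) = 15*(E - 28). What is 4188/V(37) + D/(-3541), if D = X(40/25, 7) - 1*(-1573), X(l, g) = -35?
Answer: 4874026/159345 ≈ 30.588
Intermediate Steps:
D = 1538 (D = -35 - 1*(-1573) = -35 + 1573 = 1538)
V(E) = -420 + 15*E (V(E) = 15*(-28 + E) = -420 + 15*E)
4188/V(37) + D/(-3541) = 4188/(-420 + 15*37) + 1538/(-3541) = 4188/(-420 + 555) + 1538*(-1/3541) = 4188/135 - 1538/3541 = 4188*(1/135) - 1538/3541 = 1396/45 - 1538/3541 = 4874026/159345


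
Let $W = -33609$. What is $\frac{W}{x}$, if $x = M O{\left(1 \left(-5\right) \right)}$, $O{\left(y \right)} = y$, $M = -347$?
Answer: $- \frac{33609}{1735} \approx -19.371$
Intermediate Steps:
$x = 1735$ ($x = - 347 \cdot 1 \left(-5\right) = \left(-347\right) \left(-5\right) = 1735$)
$\frac{W}{x} = - \frac{33609}{1735}$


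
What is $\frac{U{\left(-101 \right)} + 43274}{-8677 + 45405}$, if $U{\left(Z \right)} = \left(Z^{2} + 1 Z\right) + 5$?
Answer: $\frac{53379}{36728} \approx 1.4534$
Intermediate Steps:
$U{\left(Z \right)} = 5 + Z + Z^{2}$ ($U{\left(Z \right)} = \left(Z^{2} + Z\right) + 5 = \left(Z + Z^{2}\right) + 5 = 5 + Z + Z^{2}$)
$\frac{U{\left(-101 \right)} + 43274}{-8677 + 45405} = \frac{\left(5 - 101 + \left(-101\right)^{2}\right) + 43274}{-8677 + 45405} = \frac{\left(5 - 101 + 10201\right) + 43274}{36728} = \left(10105 + 43274\right) \frac{1}{36728} = 53379 \cdot \frac{1}{36728} = \frac{53379}{36728}$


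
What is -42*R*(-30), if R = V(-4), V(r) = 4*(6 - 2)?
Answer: 20160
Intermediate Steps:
V(r) = 16 (V(r) = 4*4 = 16)
R = 16
-42*R*(-30) = -42*16*(-30) = -672*(-30) = 20160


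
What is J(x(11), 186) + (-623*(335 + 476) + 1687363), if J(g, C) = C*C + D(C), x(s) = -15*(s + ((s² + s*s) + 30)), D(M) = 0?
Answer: 1216706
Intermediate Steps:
x(s) = -450 - 30*s² - 15*s (x(s) = -15*(s + ((s² + s²) + 30)) = -15*(s + (2*s² + 30)) = -15*(s + (30 + 2*s²)) = -15*(30 + s + 2*s²) = -450 - 30*s² - 15*s)
J(g, C) = C² (J(g, C) = C*C + 0 = C² + 0 = C²)
J(x(11), 186) + (-623*(335 + 476) + 1687363) = 186² + (-623*(335 + 476) + 1687363) = 34596 + (-623*811 + 1687363) = 34596 + (-505253 + 1687363) = 34596 + 1182110 = 1216706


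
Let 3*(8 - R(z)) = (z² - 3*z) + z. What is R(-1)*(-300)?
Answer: -2100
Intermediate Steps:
R(z) = 8 - z²/3 + 2*z/3 (R(z) = 8 - ((z² - 3*z) + z)/3 = 8 - (z² - 2*z)/3 = 8 + (-z²/3 + 2*z/3) = 8 - z²/3 + 2*z/3)
R(-1)*(-300) = (8 - ⅓*(-1)² + (⅔)*(-1))*(-300) = (8 - ⅓*1 - ⅔)*(-300) = (8 - ⅓ - ⅔)*(-300) = 7*(-300) = -2100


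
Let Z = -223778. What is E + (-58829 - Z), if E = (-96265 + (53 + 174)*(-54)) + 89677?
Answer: 146103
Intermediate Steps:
E = -18846 (E = (-96265 + 227*(-54)) + 89677 = (-96265 - 12258) + 89677 = -108523 + 89677 = -18846)
E + (-58829 - Z) = -18846 + (-58829 - 1*(-223778)) = -18846 + (-58829 + 223778) = -18846 + 164949 = 146103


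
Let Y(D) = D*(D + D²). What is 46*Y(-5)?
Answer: -4600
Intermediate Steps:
46*Y(-5) = 46*((-5)²*(1 - 5)) = 46*(25*(-4)) = 46*(-100) = -4600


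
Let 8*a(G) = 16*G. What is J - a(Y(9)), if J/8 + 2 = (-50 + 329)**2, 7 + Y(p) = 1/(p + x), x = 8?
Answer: 10586340/17 ≈ 6.2273e+5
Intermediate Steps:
Y(p) = -7 + 1/(8 + p) (Y(p) = -7 + 1/(p + 8) = -7 + 1/(8 + p))
a(G) = 2*G (a(G) = (16*G)/8 = 2*G)
J = 622712 (J = -16 + 8*(-50 + 329)**2 = -16 + 8*279**2 = -16 + 8*77841 = -16 + 622728 = 622712)
J - a(Y(9)) = 622712 - 2*(-55 - 7*9)/(8 + 9) = 622712 - 2*(-55 - 63)/17 = 622712 - 2*(1/17)*(-118) = 622712 - 2*(-118)/17 = 622712 - 1*(-236/17) = 622712 + 236/17 = 10586340/17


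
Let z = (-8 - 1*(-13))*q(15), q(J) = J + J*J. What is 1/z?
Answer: 1/1200 ≈ 0.00083333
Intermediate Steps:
q(J) = J + J**2
z = 1200 (z = (-8 - 1*(-13))*(15*(1 + 15)) = (-8 + 13)*(15*16) = 5*240 = 1200)
1/z = 1/1200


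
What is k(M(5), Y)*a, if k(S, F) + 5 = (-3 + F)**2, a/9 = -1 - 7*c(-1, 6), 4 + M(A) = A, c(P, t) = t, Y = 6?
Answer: -1548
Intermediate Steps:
M(A) = -4 + A
a = -387 (a = 9*(-1 - 7*6) = 9*(-1 - 42) = 9*(-43) = -387)
k(S, F) = -5 + (-3 + F)**2
k(M(5), Y)*a = (-5 + (-3 + 6)**2)*(-387) = (-5 + 3**2)*(-387) = (-5 + 9)*(-387) = 4*(-387) = -1548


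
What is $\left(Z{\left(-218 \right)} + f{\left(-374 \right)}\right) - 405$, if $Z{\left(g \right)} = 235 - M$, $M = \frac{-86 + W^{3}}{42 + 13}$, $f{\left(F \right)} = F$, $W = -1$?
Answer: $- \frac{29833}{55} \approx -542.42$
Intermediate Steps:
$M = - \frac{87}{55}$ ($M = \frac{-86 + \left(-1\right)^{3}}{42 + 13} = \frac{-86 - 1}{55} = \left(-87\right) \frac{1}{55} = - \frac{87}{55} \approx -1.5818$)
$Z{\left(g \right)} = \frac{13012}{55}$ ($Z{\left(g \right)} = 235 - - \frac{87}{55} = 235 + \frac{87}{55} = \frac{13012}{55}$)
$\left(Z{\left(-218 \right)} + f{\left(-374 \right)}\right) - 405 = \left(\frac{13012}{55} - 374\right) - 405 = - \frac{7558}{55} - 405 = - \frac{29833}{55}$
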